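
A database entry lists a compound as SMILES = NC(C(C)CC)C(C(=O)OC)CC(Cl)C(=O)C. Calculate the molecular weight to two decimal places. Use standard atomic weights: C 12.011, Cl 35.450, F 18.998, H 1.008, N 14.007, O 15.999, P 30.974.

First, the molecular formula is C12H22ClNO3 (counting implicit H from valence).
  C: 12 × 12.011 = 144.132
  Cl: 1 × 35.450 = 35.450
  H: 22 × 1.008 = 22.176
  N: 1 × 14.007 = 14.007
  O: 3 × 15.999 = 47.997
Sum: 12×12.011 + 1×35.450 + 22×1.008 + 1×14.007 + 3×15.999 = 263.762 → 263.76 g/mol.

263.76 g/mol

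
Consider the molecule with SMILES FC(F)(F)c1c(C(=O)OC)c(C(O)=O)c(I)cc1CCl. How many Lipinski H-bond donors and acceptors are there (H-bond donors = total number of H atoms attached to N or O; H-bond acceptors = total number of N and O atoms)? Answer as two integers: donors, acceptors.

Donors: find every N or O and count the H atoms it carries.
  atom 8 (O): bond orders sum to 2 → 0 H
  atom 9 (O): bond orders sum to 2 → 0 H
  atom 13 (O): bond orders sum to 1 → 1 H
  atom 14 (O): bond orders sum to 2 → 0 H
Lipinski HBD = 1.
Acceptors: N atoms = 0, O atoms = 4 → HBA = 4.

1, 4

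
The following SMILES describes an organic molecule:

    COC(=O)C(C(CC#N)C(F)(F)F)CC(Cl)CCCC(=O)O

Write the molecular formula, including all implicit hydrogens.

C13H17ClF3NO4

Walk through each heavy atom and fill implicit hydrogens from standard valence (C 4, N 3, O 2, S 2, halogen 1):
  atom 1: C, bond orders sum to 1 (valence 4) → 3 H
  atom 2: O, bond orders sum to 2 (valence 2) → 0 H
  atom 3: C, bond orders sum to 4 (valence 4) → 0 H
  atom 4: O, bond orders sum to 2 (valence 2) → 0 H
  atom 5: C, bond orders sum to 3 (valence 4) → 1 H
  atom 6: C, bond orders sum to 3 (valence 4) → 1 H
  atom 7: C, bond orders sum to 2 (valence 4) → 2 H
  atom 8: C, bond orders sum to 4 (valence 4) → 0 H
  atom 9: N, bond orders sum to 3 (valence 3) → 0 H
  atom 10: C, bond orders sum to 4 (valence 4) → 0 H
  atom 11: F (halogen, monovalent) → 0 H
  atom 12: F (halogen, monovalent) → 0 H
  atom 13: F (halogen, monovalent) → 0 H
  atom 14: C, bond orders sum to 2 (valence 4) → 2 H
  atom 15: C, bond orders sum to 3 (valence 4) → 1 H
  atom 16: Cl (halogen, monovalent) → 0 H
  atom 17: C, bond orders sum to 2 (valence 4) → 2 H
  atom 18: C, bond orders sum to 2 (valence 4) → 2 H
  atom 19: C, bond orders sum to 2 (valence 4) → 2 H
  atom 20: C, bond orders sum to 4 (valence 4) → 0 H
  atom 21: O, bond orders sum to 2 (valence 2) → 0 H
  atom 22: O, bond orders sum to 1 (valence 2) → 1 H
Totals → C:13, H:17, Cl:1, F:3, N:1, O:4.
In Hill order: C13H17ClF3NO4.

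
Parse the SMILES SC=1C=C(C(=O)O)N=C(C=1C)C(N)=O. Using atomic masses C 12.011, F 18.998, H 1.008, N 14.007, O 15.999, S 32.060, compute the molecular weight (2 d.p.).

212.22 g/mol

First, the molecular formula is C8H8N2O3S (counting implicit H from valence).
  C: 8 × 12.011 = 96.088
  H: 8 × 1.008 = 8.064
  N: 2 × 14.007 = 28.014
  O: 3 × 15.999 = 47.997
  S: 1 × 32.060 = 32.060
Sum: 8×12.011 + 8×1.008 + 2×14.007 + 3×15.999 + 1×32.060 = 212.223 → 212.22 g/mol.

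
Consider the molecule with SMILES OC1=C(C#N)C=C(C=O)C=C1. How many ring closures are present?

1

In SMILES, each pair of matching ring-closure digits denotes one ring-closing bond; the number of such bonds equals the number of independent rings.
Ring-closure bonds here: 1.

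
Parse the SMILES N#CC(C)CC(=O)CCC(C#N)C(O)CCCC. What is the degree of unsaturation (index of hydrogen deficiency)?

5

Degree of unsaturation = (number of rings) + (number of π bonds).
Ring closures in the SMILES: 0.
π bonds: 1 double bond (each 1 DoU), 2 triple bonds (each 2 DoU) → 5 DoU from unsaturation.
Total DoU = 0 + 5 = 5.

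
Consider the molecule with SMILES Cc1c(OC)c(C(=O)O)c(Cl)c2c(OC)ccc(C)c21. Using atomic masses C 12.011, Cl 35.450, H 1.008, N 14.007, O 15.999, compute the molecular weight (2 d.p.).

294.73 g/mol

First, the molecular formula is C15H15ClO4 (counting implicit H from valence).
  C: 15 × 12.011 = 180.165
  Cl: 1 × 35.450 = 35.450
  H: 15 × 1.008 = 15.120
  O: 4 × 15.999 = 63.996
Sum: 15×12.011 + 1×35.450 + 15×1.008 + 4×15.999 = 294.731 → 294.73 g/mol.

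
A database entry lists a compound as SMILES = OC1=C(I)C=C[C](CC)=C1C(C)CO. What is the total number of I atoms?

1

Scan the SMILES for I atoms (remember two-letter symbols like Cl and Br are single atoms).
Iodine count: 1.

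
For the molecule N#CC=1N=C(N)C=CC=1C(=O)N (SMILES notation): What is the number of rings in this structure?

In SMILES, each pair of matching ring-closure digits denotes one ring-closing bond; the number of such bonds equals the number of independent rings.
Ring-closure bonds here: 1.

1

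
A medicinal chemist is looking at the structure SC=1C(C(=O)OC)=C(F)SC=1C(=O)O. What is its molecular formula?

Walk through each heavy atom and fill implicit hydrogens from standard valence (C 4, N 3, O 2, S 2, halogen 1):
  atom 1: S, bond orders sum to 1 (valence 2) → 1 H
  atom 2: C, bond orders sum to 4 (valence 4) → 0 H
  atom 3: C, bond orders sum to 4 (valence 4) → 0 H
  atom 4: C, bond orders sum to 4 (valence 4) → 0 H
  atom 5: O, bond orders sum to 2 (valence 2) → 0 H
  atom 6: O, bond orders sum to 2 (valence 2) → 0 H
  atom 7: C, bond orders sum to 1 (valence 4) → 3 H
  atom 8: C, bond orders sum to 4 (valence 4) → 0 H
  atom 9: F (halogen, monovalent) → 0 H
  atom 10: S, bond orders sum to 2 (valence 2) → 0 H
  atom 11: C, bond orders sum to 4 (valence 4) → 0 H
  atom 12: C, bond orders sum to 4 (valence 4) → 0 H
  atom 13: O, bond orders sum to 2 (valence 2) → 0 H
  atom 14: O, bond orders sum to 1 (valence 2) → 1 H
Totals → C:7, H:5, F:1, O:4, S:2.

C7H5FO4S2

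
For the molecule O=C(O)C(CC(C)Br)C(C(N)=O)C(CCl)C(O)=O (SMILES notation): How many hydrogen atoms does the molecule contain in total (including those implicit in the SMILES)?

15

Walk through each heavy atom and fill implicit hydrogens from standard valence (C 4, N 3, O 2, S 2, halogen 1):
  atom 1: O, bond orders sum to 2 (valence 2) → 0 H
  atom 2: C, bond orders sum to 4 (valence 4) → 0 H
  atom 3: O, bond orders sum to 1 (valence 2) → 1 H
  atom 4: C, bond orders sum to 3 (valence 4) → 1 H
  atom 5: C, bond orders sum to 2 (valence 4) → 2 H
  atom 6: C, bond orders sum to 3 (valence 4) → 1 H
  atom 7: C, bond orders sum to 1 (valence 4) → 3 H
  atom 8: Br (halogen, monovalent) → 0 H
  atom 9: C, bond orders sum to 3 (valence 4) → 1 H
  atom 10: C, bond orders sum to 4 (valence 4) → 0 H
  atom 11: N, bond orders sum to 1 (valence 3) → 2 H
  atom 12: O, bond orders sum to 2 (valence 2) → 0 H
  atom 13: C, bond orders sum to 3 (valence 4) → 1 H
  atom 14: C, bond orders sum to 2 (valence 4) → 2 H
  atom 15: Cl (halogen, monovalent) → 0 H
  atom 16: C, bond orders sum to 4 (valence 4) → 0 H
  atom 17: O, bond orders sum to 1 (valence 2) → 1 H
  atom 18: O, bond orders sum to 2 (valence 2) → 0 H
Total hydrogens: 15.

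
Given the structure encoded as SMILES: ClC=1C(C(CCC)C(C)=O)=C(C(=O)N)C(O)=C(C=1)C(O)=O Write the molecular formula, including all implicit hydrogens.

Walk through each heavy atom and fill implicit hydrogens from standard valence (C 4, N 3, O 2, S 2, halogen 1):
  atom 1: Cl (halogen, monovalent) → 0 H
  atom 2: C, bond orders sum to 4 (valence 4) → 0 H
  atom 3: C, bond orders sum to 4 (valence 4) → 0 H
  atom 4: C, bond orders sum to 3 (valence 4) → 1 H
  atom 5: C, bond orders sum to 2 (valence 4) → 2 H
  atom 6: C, bond orders sum to 2 (valence 4) → 2 H
  atom 7: C, bond orders sum to 1 (valence 4) → 3 H
  atom 8: C, bond orders sum to 4 (valence 4) → 0 H
  atom 9: C, bond orders sum to 1 (valence 4) → 3 H
  atom 10: O, bond orders sum to 2 (valence 2) → 0 H
  atom 11: C, bond orders sum to 4 (valence 4) → 0 H
  atom 12: C, bond orders sum to 4 (valence 4) → 0 H
  atom 13: O, bond orders sum to 2 (valence 2) → 0 H
  atom 14: N, bond orders sum to 1 (valence 3) → 2 H
  atom 15: C, bond orders sum to 4 (valence 4) → 0 H
  atom 16: O, bond orders sum to 1 (valence 2) → 1 H
  atom 17: C, bond orders sum to 4 (valence 4) → 0 H
  atom 18: C, bond orders sum to 3 (valence 4) → 1 H
  atom 19: C, bond orders sum to 4 (valence 4) → 0 H
  atom 20: O, bond orders sum to 1 (valence 2) → 1 H
  atom 21: O, bond orders sum to 2 (valence 2) → 0 H
Totals → C:14, H:16, Cl:1, N:1, O:5.
In Hill order: C14H16ClNO5.

C14H16ClNO5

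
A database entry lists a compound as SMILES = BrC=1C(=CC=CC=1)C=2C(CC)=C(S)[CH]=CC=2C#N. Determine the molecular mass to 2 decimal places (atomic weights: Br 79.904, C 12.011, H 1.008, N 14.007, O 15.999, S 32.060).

318.23 g/mol

First, the molecular formula is C15H12BrNS (counting implicit H from valence).
  Br: 1 × 79.904 = 79.904
  C: 15 × 12.011 = 180.165
  H: 12 × 1.008 = 12.096
  N: 1 × 14.007 = 14.007
  S: 1 × 32.060 = 32.060
Sum: 1×79.904 + 15×12.011 + 12×1.008 + 1×14.007 + 1×32.060 = 318.232 → 318.23 g/mol.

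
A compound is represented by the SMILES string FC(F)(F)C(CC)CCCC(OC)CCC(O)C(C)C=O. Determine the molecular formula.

C15H27F3O3

Walk through each heavy atom and fill implicit hydrogens from standard valence (C 4, N 3, O 2, S 2, halogen 1):
  atom 1: F (halogen, monovalent) → 0 H
  atom 2: C, bond orders sum to 4 (valence 4) → 0 H
  atom 3: F (halogen, monovalent) → 0 H
  atom 4: F (halogen, monovalent) → 0 H
  atom 5: C, bond orders sum to 3 (valence 4) → 1 H
  atom 6: C, bond orders sum to 2 (valence 4) → 2 H
  atom 7: C, bond orders sum to 1 (valence 4) → 3 H
  atom 8: C, bond orders sum to 2 (valence 4) → 2 H
  atom 9: C, bond orders sum to 2 (valence 4) → 2 H
  atom 10: C, bond orders sum to 2 (valence 4) → 2 H
  atom 11: C, bond orders sum to 3 (valence 4) → 1 H
  atom 12: O, bond orders sum to 2 (valence 2) → 0 H
  atom 13: C, bond orders sum to 1 (valence 4) → 3 H
  atom 14: C, bond orders sum to 2 (valence 4) → 2 H
  atom 15: C, bond orders sum to 2 (valence 4) → 2 H
  atom 16: C, bond orders sum to 3 (valence 4) → 1 H
  atom 17: O, bond orders sum to 1 (valence 2) → 1 H
  atom 18: C, bond orders sum to 3 (valence 4) → 1 H
  atom 19: C, bond orders sum to 1 (valence 4) → 3 H
  atom 20: C, bond orders sum to 3 (valence 4) → 1 H
  atom 21: O, bond orders sum to 2 (valence 2) → 0 H
Totals → C:15, H:27, F:3, O:3.
In Hill order: C15H27F3O3.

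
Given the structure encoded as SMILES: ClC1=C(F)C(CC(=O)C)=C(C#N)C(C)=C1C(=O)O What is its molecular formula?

Walk through each heavy atom and fill implicit hydrogens from standard valence (C 4, N 3, O 2, S 2, halogen 1):
  atom 1: Cl (halogen, monovalent) → 0 H
  atom 2: C, bond orders sum to 4 (valence 4) → 0 H
  atom 3: C, bond orders sum to 4 (valence 4) → 0 H
  atom 4: F (halogen, monovalent) → 0 H
  atom 5: C, bond orders sum to 4 (valence 4) → 0 H
  atom 6: C, bond orders sum to 2 (valence 4) → 2 H
  atom 7: C, bond orders sum to 4 (valence 4) → 0 H
  atom 8: O, bond orders sum to 2 (valence 2) → 0 H
  atom 9: C, bond orders sum to 1 (valence 4) → 3 H
  atom 10: C, bond orders sum to 4 (valence 4) → 0 H
  atom 11: C, bond orders sum to 4 (valence 4) → 0 H
  atom 12: N, bond orders sum to 3 (valence 3) → 0 H
  atom 13: C, bond orders sum to 4 (valence 4) → 0 H
  atom 14: C, bond orders sum to 1 (valence 4) → 3 H
  atom 15: C, bond orders sum to 4 (valence 4) → 0 H
  atom 16: C, bond orders sum to 4 (valence 4) → 0 H
  atom 17: O, bond orders sum to 2 (valence 2) → 0 H
  atom 18: O, bond orders sum to 1 (valence 2) → 1 H
Totals → C:12, H:9, Cl:1, F:1, N:1, O:3.
In Hill order: C12H9ClFNO3.

C12H9ClFNO3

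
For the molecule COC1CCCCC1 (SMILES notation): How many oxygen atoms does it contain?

Scan the SMILES for O atoms (remember two-letter symbols like Cl and Br are single atoms).
Oxygen count: 1.

1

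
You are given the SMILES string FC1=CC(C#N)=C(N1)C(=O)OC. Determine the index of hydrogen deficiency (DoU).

Molecular formula: C7H5FN2O2.
DoU = (2C + 2 + N − H − X) / 2, where X is the halogen count and O/S are ignored.
    = (2·7 + 2 + 2 − 5 − 1) / 2 = 12 / 2 = 6.

6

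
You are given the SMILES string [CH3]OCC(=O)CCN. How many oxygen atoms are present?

Scan the SMILES for O atoms (remember two-letter symbols like Cl and Br are single atoms).
Oxygen count: 2.

2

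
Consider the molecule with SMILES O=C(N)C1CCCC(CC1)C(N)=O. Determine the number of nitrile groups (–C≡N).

0

Scan the SMILES for the nitrile motif — none present.
Groups that are present: 2 amide.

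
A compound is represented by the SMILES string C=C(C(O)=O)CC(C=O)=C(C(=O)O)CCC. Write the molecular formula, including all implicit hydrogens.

Walk through each heavy atom and fill implicit hydrogens from standard valence (C 4, N 3, O 2, S 2, halogen 1):
  atom 1: C, bond orders sum to 2 (valence 4) → 2 H
  atom 2: C, bond orders sum to 4 (valence 4) → 0 H
  atom 3: C, bond orders sum to 4 (valence 4) → 0 H
  atom 4: O, bond orders sum to 1 (valence 2) → 1 H
  atom 5: O, bond orders sum to 2 (valence 2) → 0 H
  atom 6: C, bond orders sum to 2 (valence 4) → 2 H
  atom 7: C, bond orders sum to 4 (valence 4) → 0 H
  atom 8: C, bond orders sum to 3 (valence 4) → 1 H
  atom 9: O, bond orders sum to 2 (valence 2) → 0 H
  atom 10: C, bond orders sum to 4 (valence 4) → 0 H
  atom 11: C, bond orders sum to 4 (valence 4) → 0 H
  atom 12: O, bond orders sum to 2 (valence 2) → 0 H
  atom 13: O, bond orders sum to 1 (valence 2) → 1 H
  atom 14: C, bond orders sum to 2 (valence 4) → 2 H
  atom 15: C, bond orders sum to 2 (valence 4) → 2 H
  atom 16: C, bond orders sum to 1 (valence 4) → 3 H
Totals → C:11, H:14, O:5.
In Hill order: C11H14O5.

C11H14O5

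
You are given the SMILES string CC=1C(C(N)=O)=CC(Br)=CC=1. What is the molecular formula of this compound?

C8H8BrNO

Walk through each heavy atom and fill implicit hydrogens from standard valence (C 4, N 3, O 2, S 2, halogen 1):
  atom 1: C, bond orders sum to 1 (valence 4) → 3 H
  atom 2: C, bond orders sum to 4 (valence 4) → 0 H
  atom 3: C, bond orders sum to 4 (valence 4) → 0 H
  atom 4: C, bond orders sum to 4 (valence 4) → 0 H
  atom 5: N, bond orders sum to 1 (valence 3) → 2 H
  atom 6: O, bond orders sum to 2 (valence 2) → 0 H
  atom 7: C, bond orders sum to 3 (valence 4) → 1 H
  atom 8: C, bond orders sum to 4 (valence 4) → 0 H
  atom 9: Br (halogen, monovalent) → 0 H
  atom 10: C, bond orders sum to 3 (valence 4) → 1 H
  atom 11: C, bond orders sum to 3 (valence 4) → 1 H
Totals → C:8, H:8, Br:1, N:1, O:1.
In Hill order: C8H8BrNO.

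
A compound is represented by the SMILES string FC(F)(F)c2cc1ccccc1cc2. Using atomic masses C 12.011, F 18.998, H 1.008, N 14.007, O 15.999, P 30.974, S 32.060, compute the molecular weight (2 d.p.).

196.17 g/mol

First, the molecular formula is C11H7F3 (counting implicit H from valence).
  C: 11 × 12.011 = 132.121
  F: 3 × 18.998 = 56.994
  H: 7 × 1.008 = 7.056
Sum: 11×12.011 + 3×18.998 + 7×1.008 = 196.171 → 196.17 g/mol.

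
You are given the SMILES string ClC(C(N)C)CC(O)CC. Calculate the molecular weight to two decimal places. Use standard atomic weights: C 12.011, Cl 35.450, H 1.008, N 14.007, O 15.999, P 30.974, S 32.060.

165.66 g/mol

First, the molecular formula is C7H16ClNO (counting implicit H from valence).
  C: 7 × 12.011 = 84.077
  Cl: 1 × 35.450 = 35.450
  H: 16 × 1.008 = 16.128
  N: 1 × 14.007 = 14.007
  O: 1 × 15.999 = 15.999
Sum: 7×12.011 + 1×35.450 + 16×1.008 + 1×14.007 + 1×15.999 = 165.661 → 165.66 g/mol.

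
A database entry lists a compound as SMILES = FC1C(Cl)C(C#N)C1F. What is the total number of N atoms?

1

Scan the SMILES for N atoms (remember two-letter symbols like Cl and Br are single atoms).
Nitrogen count: 1.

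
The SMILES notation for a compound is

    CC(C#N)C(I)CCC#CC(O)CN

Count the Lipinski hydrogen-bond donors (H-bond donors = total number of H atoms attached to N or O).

3

Donors: find every N or O and count the H atoms it carries.
  atom 4 (N): bond orders sum to 3 → 0 H
  atom 12 (O): bond orders sum to 1 → 1 H
  atom 14 (N): bond orders sum to 1 → 2 H
Lipinski HBD = 3.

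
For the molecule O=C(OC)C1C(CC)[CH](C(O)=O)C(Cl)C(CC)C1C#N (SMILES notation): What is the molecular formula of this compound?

C14H20ClNO4

Walk through each heavy atom and fill implicit hydrogens from standard valence (C 4, N 3, O 2, S 2, halogen 1):
  atom 1: O, bond orders sum to 2 (valence 2) → 0 H
  atom 2: C, bond orders sum to 4 (valence 4) → 0 H
  atom 3: O, bond orders sum to 2 (valence 2) → 0 H
  atom 4: C, bond orders sum to 1 (valence 4) → 3 H
  atom 5: C, bond orders sum to 3 (valence 4) → 1 H
  atom 6: C, bond orders sum to 3 (valence 4) → 1 H
  atom 7: C, bond orders sum to 2 (valence 4) → 2 H
  atom 8: C, bond orders sum to 1 (valence 4) → 3 H
  atom 9: C with explicit H count 1
  atom 10: C, bond orders sum to 4 (valence 4) → 0 H
  atom 11: O, bond orders sum to 1 (valence 2) → 1 H
  atom 12: O, bond orders sum to 2 (valence 2) → 0 H
  atom 13: C, bond orders sum to 3 (valence 4) → 1 H
  atom 14: Cl (halogen, monovalent) → 0 H
  atom 15: C, bond orders sum to 3 (valence 4) → 1 H
  atom 16: C, bond orders sum to 2 (valence 4) → 2 H
  atom 17: C, bond orders sum to 1 (valence 4) → 3 H
  atom 18: C, bond orders sum to 3 (valence 4) → 1 H
  atom 19: C, bond orders sum to 4 (valence 4) → 0 H
  atom 20: N, bond orders sum to 3 (valence 3) → 0 H
Totals → C:14, H:20, Cl:1, N:1, O:4.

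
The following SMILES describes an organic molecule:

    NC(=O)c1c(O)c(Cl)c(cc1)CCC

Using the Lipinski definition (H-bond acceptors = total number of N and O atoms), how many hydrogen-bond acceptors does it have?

3

N atoms: 1; O atoms: 2.
Lipinski HBA = 1 + 2 = 3.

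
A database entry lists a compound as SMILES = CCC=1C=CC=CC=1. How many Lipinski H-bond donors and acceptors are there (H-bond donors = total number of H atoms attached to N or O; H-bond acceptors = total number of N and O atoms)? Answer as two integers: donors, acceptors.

Donors: find every N or O and count the H atoms it carries.
  (no N or O atoms present)
Lipinski HBD = 0.
Acceptors: N atoms = 0, O atoms = 0 → HBA = 0.

0, 0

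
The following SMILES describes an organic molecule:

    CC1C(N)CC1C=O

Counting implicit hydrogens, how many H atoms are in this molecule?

11

Walk through each heavy atom and fill implicit hydrogens from standard valence (C 4, N 3, O 2, S 2, halogen 1):
  atom 1: C, bond orders sum to 1 (valence 4) → 3 H
  atom 2: C, bond orders sum to 3 (valence 4) → 1 H
  atom 3: C, bond orders sum to 3 (valence 4) → 1 H
  atom 4: N, bond orders sum to 1 (valence 3) → 2 H
  atom 5: C, bond orders sum to 2 (valence 4) → 2 H
  atom 6: C, bond orders sum to 3 (valence 4) → 1 H
  atom 7: C, bond orders sum to 3 (valence 4) → 1 H
  atom 8: O, bond orders sum to 2 (valence 2) → 0 H
Total hydrogens: 11.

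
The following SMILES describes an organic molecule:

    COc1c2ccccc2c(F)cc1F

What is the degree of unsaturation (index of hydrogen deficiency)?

Molecular formula: C11H8F2O.
DoU = (2C + 2 + N − H − X) / 2, where X is the halogen count and O/S are ignored.
    = (2·11 + 2 + 0 − 8 − 2) / 2 = 14 / 2 = 7.

7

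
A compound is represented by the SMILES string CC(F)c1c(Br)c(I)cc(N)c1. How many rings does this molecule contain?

In SMILES, each pair of matching ring-closure digits denotes one ring-closing bond; the number of such bonds equals the number of independent rings.
Ring-closure bonds here: 1.

1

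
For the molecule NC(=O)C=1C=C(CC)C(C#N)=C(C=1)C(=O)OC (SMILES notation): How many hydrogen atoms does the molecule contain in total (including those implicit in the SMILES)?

12

Walk through each heavy atom and fill implicit hydrogens from standard valence (C 4, N 3, O 2, S 2, halogen 1):
  atom 1: N, bond orders sum to 1 (valence 3) → 2 H
  atom 2: C, bond orders sum to 4 (valence 4) → 0 H
  atom 3: O, bond orders sum to 2 (valence 2) → 0 H
  atom 4: C, bond orders sum to 4 (valence 4) → 0 H
  atom 5: C, bond orders sum to 3 (valence 4) → 1 H
  atom 6: C, bond orders sum to 4 (valence 4) → 0 H
  atom 7: C, bond orders sum to 2 (valence 4) → 2 H
  atom 8: C, bond orders sum to 1 (valence 4) → 3 H
  atom 9: C, bond orders sum to 4 (valence 4) → 0 H
  atom 10: C, bond orders sum to 4 (valence 4) → 0 H
  atom 11: N, bond orders sum to 3 (valence 3) → 0 H
  atom 12: C, bond orders sum to 4 (valence 4) → 0 H
  atom 13: C, bond orders sum to 3 (valence 4) → 1 H
  atom 14: C, bond orders sum to 4 (valence 4) → 0 H
  atom 15: O, bond orders sum to 2 (valence 2) → 0 H
  atom 16: O, bond orders sum to 2 (valence 2) → 0 H
  atom 17: C, bond orders sum to 1 (valence 4) → 3 H
Total hydrogens: 12.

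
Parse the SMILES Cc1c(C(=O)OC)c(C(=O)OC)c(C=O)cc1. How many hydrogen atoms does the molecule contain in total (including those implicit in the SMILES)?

12

Walk through each heavy atom and fill implicit hydrogens from standard valence (C 4, N 3, O 2, S 2, halogen 1); for lowercase aromatic atoms, an aromatic c carries 1 H when it has two neighbours and 0 H with three, and aromatic n carries 0 H:
  atom 1: C, bond orders sum to 1 (valence 4) → 3 H
  atom 2: aromatic c, 3 neighbours → 0 H
  atom 3: aromatic c, 3 neighbours → 0 H
  atom 4: C, bond orders sum to 4 (valence 4) → 0 H
  atom 5: O, bond orders sum to 2 (valence 2) → 0 H
  atom 6: O, bond orders sum to 2 (valence 2) → 0 H
  atom 7: C, bond orders sum to 1 (valence 4) → 3 H
  atom 8: aromatic c, 3 neighbours → 0 H
  atom 9: C, bond orders sum to 4 (valence 4) → 0 H
  atom 10: O, bond orders sum to 2 (valence 2) → 0 H
  atom 11: O, bond orders sum to 2 (valence 2) → 0 H
  atom 12: C, bond orders sum to 1 (valence 4) → 3 H
  atom 13: aromatic c, 3 neighbours → 0 H
  atom 14: C, bond orders sum to 3 (valence 4) → 1 H
  atom 15: O, bond orders sum to 2 (valence 2) → 0 H
  atom 16: aromatic c, 2 neighbours → 1 H
  atom 17: aromatic c, 2 neighbours → 1 H
Total hydrogens: 12.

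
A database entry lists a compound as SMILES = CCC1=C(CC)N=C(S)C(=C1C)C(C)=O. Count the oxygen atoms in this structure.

1

Scan the SMILES for O atoms (remember two-letter symbols like Cl and Br are single atoms).
Oxygen count: 1.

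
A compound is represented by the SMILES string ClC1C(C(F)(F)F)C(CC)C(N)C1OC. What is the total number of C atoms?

Count every carbon token in the SMILES (each C, including those in ring-closure positions and inside branches).
Carbon count: 9.

9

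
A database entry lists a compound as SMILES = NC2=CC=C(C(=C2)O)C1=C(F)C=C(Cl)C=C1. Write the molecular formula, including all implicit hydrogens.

C12H9ClFNO

Walk through each heavy atom and fill implicit hydrogens from standard valence (C 4, N 3, O 2, S 2, halogen 1):
  atom 1: N, bond orders sum to 1 (valence 3) → 2 H
  atom 2: C, bond orders sum to 4 (valence 4) → 0 H
  atom 3: C, bond orders sum to 3 (valence 4) → 1 H
  atom 4: C, bond orders sum to 3 (valence 4) → 1 H
  atom 5: C, bond orders sum to 4 (valence 4) → 0 H
  atom 6: C, bond orders sum to 4 (valence 4) → 0 H
  atom 7: C, bond orders sum to 3 (valence 4) → 1 H
  atom 8: O, bond orders sum to 1 (valence 2) → 1 H
  atom 9: C, bond orders sum to 4 (valence 4) → 0 H
  atom 10: C, bond orders sum to 4 (valence 4) → 0 H
  atom 11: F (halogen, monovalent) → 0 H
  atom 12: C, bond orders sum to 3 (valence 4) → 1 H
  atom 13: C, bond orders sum to 4 (valence 4) → 0 H
  atom 14: Cl (halogen, monovalent) → 0 H
  atom 15: C, bond orders sum to 3 (valence 4) → 1 H
  atom 16: C, bond orders sum to 3 (valence 4) → 1 H
Totals → C:12, H:9, Cl:1, F:1, N:1, O:1.
In Hill order: C12H9ClFNO.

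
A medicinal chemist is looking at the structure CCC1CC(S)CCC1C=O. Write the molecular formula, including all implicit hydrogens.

Walk through each heavy atom and fill implicit hydrogens from standard valence (C 4, N 3, O 2, S 2, halogen 1):
  atom 1: C, bond orders sum to 1 (valence 4) → 3 H
  atom 2: C, bond orders sum to 2 (valence 4) → 2 H
  atom 3: C, bond orders sum to 3 (valence 4) → 1 H
  atom 4: C, bond orders sum to 2 (valence 4) → 2 H
  atom 5: C, bond orders sum to 3 (valence 4) → 1 H
  atom 6: S, bond orders sum to 1 (valence 2) → 1 H
  atom 7: C, bond orders sum to 2 (valence 4) → 2 H
  atom 8: C, bond orders sum to 2 (valence 4) → 2 H
  atom 9: C, bond orders sum to 3 (valence 4) → 1 H
  atom 10: C, bond orders sum to 3 (valence 4) → 1 H
  atom 11: O, bond orders sum to 2 (valence 2) → 0 H
Totals → C:9, H:16, O:1, S:1.

C9H16OS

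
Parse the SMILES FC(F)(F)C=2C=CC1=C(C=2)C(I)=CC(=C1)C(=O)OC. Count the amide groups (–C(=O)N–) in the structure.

Scan the SMILES for the amide motif — none present.
Groups that are present: 1 ester.

0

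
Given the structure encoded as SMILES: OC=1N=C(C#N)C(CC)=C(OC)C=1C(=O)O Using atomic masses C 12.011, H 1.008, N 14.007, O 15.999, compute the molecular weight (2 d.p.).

First, the molecular formula is C10H10N2O4 (counting implicit H from valence).
  C: 10 × 12.011 = 120.110
  H: 10 × 1.008 = 10.080
  N: 2 × 14.007 = 28.014
  O: 4 × 15.999 = 63.996
Sum: 10×12.011 + 10×1.008 + 2×14.007 + 4×15.999 = 222.200 → 222.20 g/mol.

222.20 g/mol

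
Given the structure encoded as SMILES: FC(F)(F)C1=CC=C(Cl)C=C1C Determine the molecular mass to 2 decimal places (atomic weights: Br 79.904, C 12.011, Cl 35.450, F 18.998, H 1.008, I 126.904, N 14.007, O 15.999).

First, the molecular formula is C8H6ClF3 (counting implicit H from valence).
  C: 8 × 12.011 = 96.088
  Cl: 1 × 35.450 = 35.450
  F: 3 × 18.998 = 56.994
  H: 6 × 1.008 = 6.048
Sum: 8×12.011 + 1×35.450 + 3×18.998 + 6×1.008 = 194.580 → 194.58 g/mol.

194.58 g/mol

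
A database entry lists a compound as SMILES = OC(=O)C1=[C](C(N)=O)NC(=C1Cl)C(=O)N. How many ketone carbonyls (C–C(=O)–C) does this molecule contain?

0

Scan the SMILES for the ketone motif — none present.
Groups that are present: 2 amide, 1 carboxylic acid.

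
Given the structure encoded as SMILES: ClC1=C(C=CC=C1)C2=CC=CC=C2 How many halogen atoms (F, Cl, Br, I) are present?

1

Halogen atoms appear at heavy-atom position 1 (1×Cl).
Halogen count: 1.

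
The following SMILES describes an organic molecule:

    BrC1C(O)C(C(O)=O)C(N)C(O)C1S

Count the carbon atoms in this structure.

Count every carbon token in the SMILES (each C, including those in ring-closure positions and inside branches).
Carbon count: 7.

7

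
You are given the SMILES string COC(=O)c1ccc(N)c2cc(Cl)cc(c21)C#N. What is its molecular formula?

C13H9ClN2O2

Walk through each heavy atom and fill implicit hydrogens from standard valence (C 4, N 3, O 2, S 2, halogen 1); for lowercase aromatic atoms, an aromatic c carries 1 H when it has two neighbours and 0 H with three, and aromatic n carries 0 H:
  atom 1: C, bond orders sum to 1 (valence 4) → 3 H
  atom 2: O, bond orders sum to 2 (valence 2) → 0 H
  atom 3: C, bond orders sum to 4 (valence 4) → 0 H
  atom 4: O, bond orders sum to 2 (valence 2) → 0 H
  atom 5: aromatic c, 3 neighbours → 0 H
  atom 6: aromatic c, 2 neighbours → 1 H
  atom 7: aromatic c, 2 neighbours → 1 H
  atom 8: aromatic c, 3 neighbours → 0 H
  atom 9: N, bond orders sum to 1 (valence 3) → 2 H
  atom 10: aromatic c, 3 neighbours → 0 H
  atom 11: aromatic c, 2 neighbours → 1 H
  atom 12: aromatic c, 3 neighbours → 0 H
  atom 13: Cl (halogen, monovalent) → 0 H
  atom 14: aromatic c, 2 neighbours → 1 H
  atom 15: aromatic c, 3 neighbours → 0 H
  atom 16: aromatic c, 3 neighbours → 0 H
  atom 17: C, bond orders sum to 4 (valence 4) → 0 H
  atom 18: N, bond orders sum to 3 (valence 3) → 0 H
Totals → C:13, H:9, Cl:1, N:2, O:2.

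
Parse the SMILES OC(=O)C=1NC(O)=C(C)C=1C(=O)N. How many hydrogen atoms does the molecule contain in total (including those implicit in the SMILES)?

Walk through each heavy atom and fill implicit hydrogens from standard valence (C 4, N 3, O 2, S 2, halogen 1):
  atom 1: O, bond orders sum to 1 (valence 2) → 1 H
  atom 2: C, bond orders sum to 4 (valence 4) → 0 H
  atom 3: O, bond orders sum to 2 (valence 2) → 0 H
  atom 4: C, bond orders sum to 4 (valence 4) → 0 H
  atom 5: N, bond orders sum to 2 (valence 3) → 1 H
  atom 6: C, bond orders sum to 4 (valence 4) → 0 H
  atom 7: O, bond orders sum to 1 (valence 2) → 1 H
  atom 8: C, bond orders sum to 4 (valence 4) → 0 H
  atom 9: C, bond orders sum to 1 (valence 4) → 3 H
  atom 10: C, bond orders sum to 4 (valence 4) → 0 H
  atom 11: C, bond orders sum to 4 (valence 4) → 0 H
  atom 12: O, bond orders sum to 2 (valence 2) → 0 H
  atom 13: N, bond orders sum to 1 (valence 3) → 2 H
Total hydrogens: 8.

8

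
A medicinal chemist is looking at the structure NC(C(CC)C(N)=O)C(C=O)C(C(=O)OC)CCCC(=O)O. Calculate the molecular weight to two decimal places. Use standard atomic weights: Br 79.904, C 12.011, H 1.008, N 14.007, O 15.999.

316.35 g/mol

First, the molecular formula is C14H24N2O6 (counting implicit H from valence).
  C: 14 × 12.011 = 168.154
  H: 24 × 1.008 = 24.192
  N: 2 × 14.007 = 28.014
  O: 6 × 15.999 = 95.994
Sum: 14×12.011 + 24×1.008 + 2×14.007 + 6×15.999 = 316.354 → 316.35 g/mol.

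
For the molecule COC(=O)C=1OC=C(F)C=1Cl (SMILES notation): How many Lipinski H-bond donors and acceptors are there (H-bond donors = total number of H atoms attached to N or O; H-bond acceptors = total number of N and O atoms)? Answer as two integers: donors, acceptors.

Donors: find every N or O and count the H atoms it carries.
  atom 2 (O): bond orders sum to 2 → 0 H
  atom 4 (O): bond orders sum to 2 → 0 H
  atom 6 (O): bond orders sum to 2 → 0 H
Lipinski HBD = 0.
Acceptors: N atoms = 0, O atoms = 3 → HBA = 3.

0, 3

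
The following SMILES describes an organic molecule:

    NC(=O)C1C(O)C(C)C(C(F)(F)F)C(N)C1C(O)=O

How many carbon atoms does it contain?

10

Count every carbon token in the SMILES (each C, including those in ring-closure positions and inside branches).
Carbon count: 10.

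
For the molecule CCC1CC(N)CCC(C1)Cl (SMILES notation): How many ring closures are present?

In SMILES, each pair of matching ring-closure digits denotes one ring-closing bond; the number of such bonds equals the number of independent rings.
Ring-closure bonds here: 1.

1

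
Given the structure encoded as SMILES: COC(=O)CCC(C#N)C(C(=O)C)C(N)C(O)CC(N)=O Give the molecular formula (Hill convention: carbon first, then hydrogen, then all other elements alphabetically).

Walk through each heavy atom and fill implicit hydrogens from standard valence (C 4, N 3, O 2, S 2, halogen 1):
  atom 1: C, bond orders sum to 1 (valence 4) → 3 H
  atom 2: O, bond orders sum to 2 (valence 2) → 0 H
  atom 3: C, bond orders sum to 4 (valence 4) → 0 H
  atom 4: O, bond orders sum to 2 (valence 2) → 0 H
  atom 5: C, bond orders sum to 2 (valence 4) → 2 H
  atom 6: C, bond orders sum to 2 (valence 4) → 2 H
  atom 7: C, bond orders sum to 3 (valence 4) → 1 H
  atom 8: C, bond orders sum to 4 (valence 4) → 0 H
  atom 9: N, bond orders sum to 3 (valence 3) → 0 H
  atom 10: C, bond orders sum to 3 (valence 4) → 1 H
  atom 11: C, bond orders sum to 4 (valence 4) → 0 H
  atom 12: O, bond orders sum to 2 (valence 2) → 0 H
  atom 13: C, bond orders sum to 1 (valence 4) → 3 H
  atom 14: C, bond orders sum to 3 (valence 4) → 1 H
  atom 15: N, bond orders sum to 1 (valence 3) → 2 H
  atom 16: C, bond orders sum to 3 (valence 4) → 1 H
  atom 17: O, bond orders sum to 1 (valence 2) → 1 H
  atom 18: C, bond orders sum to 2 (valence 4) → 2 H
  atom 19: C, bond orders sum to 4 (valence 4) → 0 H
  atom 20: N, bond orders sum to 1 (valence 3) → 2 H
  atom 21: O, bond orders sum to 2 (valence 2) → 0 H
Totals → C:13, H:21, N:3, O:5.
In Hill order: C13H21N3O5.

C13H21N3O5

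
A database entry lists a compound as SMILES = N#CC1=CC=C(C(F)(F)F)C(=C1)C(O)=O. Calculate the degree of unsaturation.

Degree of unsaturation = (number of rings) + (number of π bonds).
Ring closures in the SMILES: 1.
π bonds: 4 double bonds (each 1 DoU), 1 triple bond (each 2 DoU) → 6 DoU from unsaturation.
Total DoU = 1 + 6 = 7.

7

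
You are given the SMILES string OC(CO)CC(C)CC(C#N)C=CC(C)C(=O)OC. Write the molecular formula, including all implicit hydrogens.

C14H23NO4

Walk through each heavy atom and fill implicit hydrogens from standard valence (C 4, N 3, O 2, S 2, halogen 1):
  atom 1: O, bond orders sum to 1 (valence 2) → 1 H
  atom 2: C, bond orders sum to 3 (valence 4) → 1 H
  atom 3: C, bond orders sum to 2 (valence 4) → 2 H
  atom 4: O, bond orders sum to 1 (valence 2) → 1 H
  atom 5: C, bond orders sum to 2 (valence 4) → 2 H
  atom 6: C, bond orders sum to 3 (valence 4) → 1 H
  atom 7: C, bond orders sum to 1 (valence 4) → 3 H
  atom 8: C, bond orders sum to 2 (valence 4) → 2 H
  atom 9: C, bond orders sum to 3 (valence 4) → 1 H
  atom 10: C, bond orders sum to 4 (valence 4) → 0 H
  atom 11: N, bond orders sum to 3 (valence 3) → 0 H
  atom 12: C, bond orders sum to 3 (valence 4) → 1 H
  atom 13: C, bond orders sum to 3 (valence 4) → 1 H
  atom 14: C, bond orders sum to 3 (valence 4) → 1 H
  atom 15: C, bond orders sum to 1 (valence 4) → 3 H
  atom 16: C, bond orders sum to 4 (valence 4) → 0 H
  atom 17: O, bond orders sum to 2 (valence 2) → 0 H
  atom 18: O, bond orders sum to 2 (valence 2) → 0 H
  atom 19: C, bond orders sum to 1 (valence 4) → 3 H
Totals → C:14, H:23, N:1, O:4.
In Hill order: C14H23NO4.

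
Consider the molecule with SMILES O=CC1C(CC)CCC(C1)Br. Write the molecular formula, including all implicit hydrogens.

Walk through each heavy atom and fill implicit hydrogens from standard valence (C 4, N 3, O 2, S 2, halogen 1):
  atom 1: O, bond orders sum to 2 (valence 2) → 0 H
  atom 2: C, bond orders sum to 3 (valence 4) → 1 H
  atom 3: C, bond orders sum to 3 (valence 4) → 1 H
  atom 4: C, bond orders sum to 3 (valence 4) → 1 H
  atom 5: C, bond orders sum to 2 (valence 4) → 2 H
  atom 6: C, bond orders sum to 1 (valence 4) → 3 H
  atom 7: C, bond orders sum to 2 (valence 4) → 2 H
  atom 8: C, bond orders sum to 2 (valence 4) → 2 H
  atom 9: C, bond orders sum to 3 (valence 4) → 1 H
  atom 10: C, bond orders sum to 2 (valence 4) → 2 H
  atom 11: Br (halogen, monovalent) → 0 H
Totals → C:9, H:15, Br:1, O:1.

C9H15BrO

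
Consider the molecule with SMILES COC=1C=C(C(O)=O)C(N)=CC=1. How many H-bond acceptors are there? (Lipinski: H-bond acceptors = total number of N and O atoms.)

4

N atoms: 1; O atoms: 3.
Lipinski HBA = 1 + 3 = 4.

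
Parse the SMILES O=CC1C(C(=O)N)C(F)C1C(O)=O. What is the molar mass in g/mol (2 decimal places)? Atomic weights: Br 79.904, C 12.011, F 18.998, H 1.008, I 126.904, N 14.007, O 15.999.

189.14 g/mol

First, the molecular formula is C7H8FNO4 (counting implicit H from valence).
  C: 7 × 12.011 = 84.077
  F: 1 × 18.998 = 18.998
  H: 8 × 1.008 = 8.064
  N: 1 × 14.007 = 14.007
  O: 4 × 15.999 = 63.996
Sum: 7×12.011 + 1×18.998 + 8×1.008 + 1×14.007 + 4×15.999 = 189.142 → 189.14 g/mol.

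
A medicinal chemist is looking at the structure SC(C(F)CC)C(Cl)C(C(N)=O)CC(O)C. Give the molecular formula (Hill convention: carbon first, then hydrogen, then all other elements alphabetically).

Walk through each heavy atom and fill implicit hydrogens from standard valence (C 4, N 3, O 2, S 2, halogen 1):
  atom 1: S, bond orders sum to 1 (valence 2) → 1 H
  atom 2: C, bond orders sum to 3 (valence 4) → 1 H
  atom 3: C, bond orders sum to 3 (valence 4) → 1 H
  atom 4: F (halogen, monovalent) → 0 H
  atom 5: C, bond orders sum to 2 (valence 4) → 2 H
  atom 6: C, bond orders sum to 1 (valence 4) → 3 H
  atom 7: C, bond orders sum to 3 (valence 4) → 1 H
  atom 8: Cl (halogen, monovalent) → 0 H
  atom 9: C, bond orders sum to 3 (valence 4) → 1 H
  atom 10: C, bond orders sum to 4 (valence 4) → 0 H
  atom 11: N, bond orders sum to 1 (valence 3) → 2 H
  atom 12: O, bond orders sum to 2 (valence 2) → 0 H
  atom 13: C, bond orders sum to 2 (valence 4) → 2 H
  atom 14: C, bond orders sum to 3 (valence 4) → 1 H
  atom 15: O, bond orders sum to 1 (valence 2) → 1 H
  atom 16: C, bond orders sum to 1 (valence 4) → 3 H
Totals → C:10, H:19, Cl:1, F:1, N:1, O:2, S:1.

C10H19ClFNO2S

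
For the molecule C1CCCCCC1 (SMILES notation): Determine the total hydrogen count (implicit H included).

Walk through each heavy atom and fill implicit hydrogens from standard valence (C 4, N 3, O 2, S 2, halogen 1):
  atom 1: C, bond orders sum to 2 (valence 4) → 2 H
  atom 2: C, bond orders sum to 2 (valence 4) → 2 H
  atom 3: C, bond orders sum to 2 (valence 4) → 2 H
  atom 4: C, bond orders sum to 2 (valence 4) → 2 H
  atom 5: C, bond orders sum to 2 (valence 4) → 2 H
  atom 6: C, bond orders sum to 2 (valence 4) → 2 H
  atom 7: C, bond orders sum to 2 (valence 4) → 2 H
Total hydrogens: 14.

14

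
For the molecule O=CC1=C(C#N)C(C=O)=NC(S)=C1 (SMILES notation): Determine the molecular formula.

Walk through each heavy atom and fill implicit hydrogens from standard valence (C 4, N 3, O 2, S 2, halogen 1):
  atom 1: O, bond orders sum to 2 (valence 2) → 0 H
  atom 2: C, bond orders sum to 3 (valence 4) → 1 H
  atom 3: C, bond orders sum to 4 (valence 4) → 0 H
  atom 4: C, bond orders sum to 4 (valence 4) → 0 H
  atom 5: C, bond orders sum to 4 (valence 4) → 0 H
  atom 6: N, bond orders sum to 3 (valence 3) → 0 H
  atom 7: C, bond orders sum to 4 (valence 4) → 0 H
  atom 8: C, bond orders sum to 3 (valence 4) → 1 H
  atom 9: O, bond orders sum to 2 (valence 2) → 0 H
  atom 10: N, bond orders sum to 3 (valence 3) → 0 H
  atom 11: C, bond orders sum to 4 (valence 4) → 0 H
  atom 12: S, bond orders sum to 1 (valence 2) → 1 H
  atom 13: C, bond orders sum to 3 (valence 4) → 1 H
Totals → C:8, H:4, N:2, O:2, S:1.

C8H4N2O2S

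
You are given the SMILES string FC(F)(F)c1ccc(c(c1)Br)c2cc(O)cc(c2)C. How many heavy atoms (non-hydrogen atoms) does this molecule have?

19

Every atom symbol written in the SMILES (organic subset) is one heavy atom; implicit H are not written.
Heavy atoms by element → Br:1, C:14, F:3, O:1.
Total: 19.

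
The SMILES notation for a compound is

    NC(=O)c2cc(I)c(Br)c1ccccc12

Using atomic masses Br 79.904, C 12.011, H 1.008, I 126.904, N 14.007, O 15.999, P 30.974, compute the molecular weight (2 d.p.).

First, the molecular formula is C11H7BrINO (counting implicit H from valence).
  Br: 1 × 79.904 = 79.904
  C: 11 × 12.011 = 132.121
  H: 7 × 1.008 = 7.056
  I: 1 × 126.904 = 126.904
  N: 1 × 14.007 = 14.007
  O: 1 × 15.999 = 15.999
Sum: 1×79.904 + 11×12.011 + 7×1.008 + 1×126.904 + 1×14.007 + 1×15.999 = 375.991 → 375.99 g/mol.

375.99 g/mol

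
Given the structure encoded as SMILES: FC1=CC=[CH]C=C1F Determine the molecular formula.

C6H4F2

Walk through each heavy atom and fill implicit hydrogens from standard valence (C 4, N 3, O 2, S 2, halogen 1):
  atom 1: F (halogen, monovalent) → 0 H
  atom 2: C, bond orders sum to 4 (valence 4) → 0 H
  atom 3: C, bond orders sum to 3 (valence 4) → 1 H
  atom 4: C, bond orders sum to 3 (valence 4) → 1 H
  atom 5: C with explicit H count 1
  atom 6: C, bond orders sum to 3 (valence 4) → 1 H
  atom 7: C, bond orders sum to 4 (valence 4) → 0 H
  atom 8: F (halogen, monovalent) → 0 H
Totals → C:6, H:4, F:2.
In Hill order: C6H4F2.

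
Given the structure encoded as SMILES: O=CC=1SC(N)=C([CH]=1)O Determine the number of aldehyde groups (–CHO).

1

The aldehyde motif appears at heavy-atom position 2 in the SMILES.
Other groups present: 1 hydroxyl, 1 primary amine.
Aldehyde count: 1.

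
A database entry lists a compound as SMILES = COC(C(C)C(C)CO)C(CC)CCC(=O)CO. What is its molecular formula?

C14H28O4

Walk through each heavy atom and fill implicit hydrogens from standard valence (C 4, N 3, O 2, S 2, halogen 1):
  atom 1: C, bond orders sum to 1 (valence 4) → 3 H
  atom 2: O, bond orders sum to 2 (valence 2) → 0 H
  atom 3: C, bond orders sum to 3 (valence 4) → 1 H
  atom 4: C, bond orders sum to 3 (valence 4) → 1 H
  atom 5: C, bond orders sum to 1 (valence 4) → 3 H
  atom 6: C, bond orders sum to 3 (valence 4) → 1 H
  atom 7: C, bond orders sum to 1 (valence 4) → 3 H
  atom 8: C, bond orders sum to 2 (valence 4) → 2 H
  atom 9: O, bond orders sum to 1 (valence 2) → 1 H
  atom 10: C, bond orders sum to 3 (valence 4) → 1 H
  atom 11: C, bond orders sum to 2 (valence 4) → 2 H
  atom 12: C, bond orders sum to 1 (valence 4) → 3 H
  atom 13: C, bond orders sum to 2 (valence 4) → 2 H
  atom 14: C, bond orders sum to 2 (valence 4) → 2 H
  atom 15: C, bond orders sum to 4 (valence 4) → 0 H
  atom 16: O, bond orders sum to 2 (valence 2) → 0 H
  atom 17: C, bond orders sum to 2 (valence 4) → 2 H
  atom 18: O, bond orders sum to 1 (valence 2) → 1 H
Totals → C:14, H:28, O:4.
In Hill order: C14H28O4.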